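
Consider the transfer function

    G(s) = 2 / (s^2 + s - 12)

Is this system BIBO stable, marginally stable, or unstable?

The denominator s^2 + s - 12 factors as (s - 3)(s + 4), giving poles at s = 3, -4.
Since the pole(s) at s = 3 lie in the right half-plane, the system is unstable.

unstable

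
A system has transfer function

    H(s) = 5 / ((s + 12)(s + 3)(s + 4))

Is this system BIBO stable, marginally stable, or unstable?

The poles can be read from the denominator factors: s = -12, -3, -4.
Since all poles lie strictly in the left half-plane, the system is stable.

stable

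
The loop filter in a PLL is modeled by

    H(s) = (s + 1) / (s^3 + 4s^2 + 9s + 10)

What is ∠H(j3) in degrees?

At s = j3: numerator = 1 + j3, denominator = -26.
∠H = ∠num − ∠den = 71.565° − (180°) = -108.4°.

∠H(j3) ≈ -108.4°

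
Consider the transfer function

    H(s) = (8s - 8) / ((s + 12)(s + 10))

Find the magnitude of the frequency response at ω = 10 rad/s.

Substitute s = j10: numerator = -8 + j80, denominator = 20 + j220.
|H(j10)| = |-8 + j80| / |20 + j220| = 80.399 / 220.91 ≈ 0.3639.

|H(j10)| ≈ 0.3639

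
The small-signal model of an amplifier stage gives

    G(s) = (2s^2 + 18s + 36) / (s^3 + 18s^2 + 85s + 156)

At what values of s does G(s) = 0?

Set the numerator to zero: 2s^2 + 18s + 36 = 0, i.e. 2·(s^2 + 9s + 18) = 0.
Factoring: (s + 3)(s + 6) = 0.

s = -3, -6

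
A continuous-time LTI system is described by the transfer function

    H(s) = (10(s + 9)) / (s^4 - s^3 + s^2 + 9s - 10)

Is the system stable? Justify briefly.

unstable

The denominator s^4 - s^3 + s^2 + 9s - 10 factors as (s - 1)(s^2 - 2s + 5)(s + 2), giving poles at s = 1, 1 + 2j, 1 - 2j, -2.
Since the pole(s) at s = 1, 1 + 2j, 1 - 2j lie in the right half-plane, the system is unstable.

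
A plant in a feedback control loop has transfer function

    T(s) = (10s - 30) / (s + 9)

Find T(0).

Set s = 0: T(0) = (-30) / (9) = -10/3.

T(0) = -10/3 ≈ -3.333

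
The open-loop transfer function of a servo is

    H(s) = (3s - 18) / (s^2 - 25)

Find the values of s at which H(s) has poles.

s = -5, 5

The poles are the roots of the denominator s^2 - 25 = 0.
Factoring: (s + 5)(s - 5) = 0, so s = -5 and s = 5.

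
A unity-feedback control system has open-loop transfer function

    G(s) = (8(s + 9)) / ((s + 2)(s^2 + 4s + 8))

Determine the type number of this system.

The denominator has no factor of s at the origin — no free integrator — so this is a Type 0 system.

Type 0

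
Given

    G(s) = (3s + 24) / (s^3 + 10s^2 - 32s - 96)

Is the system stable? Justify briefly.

unstable

The denominator s^3 + 10s^2 - 32s - 96 factors as (s - 4)(s + 12)(s + 2), giving poles at s = 4, -12, -2.
Since the pole(s) at s = 4 lie in the right half-plane, the system is unstable.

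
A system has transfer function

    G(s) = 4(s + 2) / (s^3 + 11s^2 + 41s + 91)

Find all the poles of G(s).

The poles are the roots of the denominator s^3 + 11s^2 + 41s + 91 = 0.
Trying s = -7: the polynomial evaluates to 0, so (s + 7) is a factor.
Dividing out leaves s^2 + 4s + 13 = 0.
The quadratic formula then gives s = -2 ± 3j.

s = -2 + 3j, -2 - 3j, -7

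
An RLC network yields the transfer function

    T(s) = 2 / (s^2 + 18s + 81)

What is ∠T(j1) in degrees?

At s = j1: numerator = 2, denominator = 80 + j18.
∠T = ∠num − ∠den = 0° − (12.680°) = -12.68°.

∠T(j1) ≈ -12.68°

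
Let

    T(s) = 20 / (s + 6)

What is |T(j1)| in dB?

Substitute s = j1: numerator = 20, denominator = 6 + j1.
|T(j1)| = |20| / |6 + j1| = 20 / 6.0828 ≈ 3.288.
In decibels: 20·log₁₀(3.288) ≈ 10.3 dB.

|T(j1)|_dB ≈ 10.3 dB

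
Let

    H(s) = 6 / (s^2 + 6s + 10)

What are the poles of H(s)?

s = -3 ± j

The poles are the roots of the denominator s^2 + 6s + 10 = 0.
Using the quadratic formula: s = (-6 ± √(-4))/2 = -3 ± 1j.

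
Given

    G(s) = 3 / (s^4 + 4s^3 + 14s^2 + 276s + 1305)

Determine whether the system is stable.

The denominator s^4 + 4s^3 + 14s^2 + 276s + 1305 factors as (s^2 + 10s + 29)(s^2 - 6s + 45), giving poles at s = -5 ± 2j, 3 ± 6j.
Since the pole(s) at s = 3 ± 6j lie in the right half-plane, the system is unstable.

unstable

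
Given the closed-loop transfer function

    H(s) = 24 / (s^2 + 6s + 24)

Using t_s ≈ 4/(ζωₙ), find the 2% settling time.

t_s ≈ 1.333 s

Comparing s^2 + 6s + 24 to s^2 + 2ζωₙs + ωₙ²: ωₙ = √24 ≈ 4.899 rad/s and ζ = 6/(2·√24) ≈ 0.6124.
ζωₙ = 6/2 = 3, so t_s ≈ 4/(ζωₙ) = 4/3 ≈ 1.333 s.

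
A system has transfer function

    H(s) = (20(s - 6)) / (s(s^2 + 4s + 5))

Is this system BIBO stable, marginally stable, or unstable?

The poles can be read from the denominator factors: s = 0, -2 ± j.
Since the simple pole(s) at s = 0 lie on the jω-axis with none in the right half-plane, the system is marginally stable.

marginally stable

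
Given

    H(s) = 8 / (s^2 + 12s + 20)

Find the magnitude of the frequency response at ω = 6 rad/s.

|H(j6)| ≈ 0.1085

Substitute s = j6: numerator = 8, denominator = -16 + j72.
|H(j6)| = |8| / |-16 + j72| = 8 / 73.756 ≈ 0.1085.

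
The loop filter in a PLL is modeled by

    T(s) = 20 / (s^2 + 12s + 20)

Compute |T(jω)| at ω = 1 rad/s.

Substitute s = j1: numerator = 20, denominator = 19 + j12.
|T(j1)| = |20| / |19 + j12| = 20 / 22.472 ≈ 0.8900.

|T(j1)| ≈ 0.8900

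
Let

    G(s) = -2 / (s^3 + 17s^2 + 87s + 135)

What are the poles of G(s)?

s = -9, -5, -3

The poles are the roots of the denominator s^3 + 17s^2 + 87s + 135 = 0.
Trying s = -9: the polynomial evaluates to 0, so (s + 9) is a factor.
Dividing out leaves s^2 + 8s + 15 = 0.
Factoring the quadratic: (s + 5)(s + 3) = 0.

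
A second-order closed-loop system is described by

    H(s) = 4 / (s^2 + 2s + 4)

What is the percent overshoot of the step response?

Comparing s^2 + 2s + 4 to s^2 + 2ζωₙs + ωₙ²: ωₙ = 2 rad/s and ζ = 2/(2·2) = 0.5.
%OS = 100·exp(−πζ/√(1−ζ²)) = 100·exp(−π·0.5/√(1−0.5²)) ≈ 16.3%.

%OS ≈ 16.3%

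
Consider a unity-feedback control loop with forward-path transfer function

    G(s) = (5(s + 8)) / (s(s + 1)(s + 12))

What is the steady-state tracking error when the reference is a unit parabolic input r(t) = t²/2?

G(s) has one pole at the origin.
This is a Type 1 system; Ka = lim_{s→0} s^2·G(s) = 0, so the steady-state error for a parabola input is infinite.

e_ss = ∞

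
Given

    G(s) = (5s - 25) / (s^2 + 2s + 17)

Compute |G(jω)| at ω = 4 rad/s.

Substitute s = j4: numerator = -25 + j20, denominator = 1 + j8.
|G(j4)| = |-25 + j20| / |1 + j8| = 32.016 / 8.0623 ≈ 3.971.

|G(j4)| ≈ 3.971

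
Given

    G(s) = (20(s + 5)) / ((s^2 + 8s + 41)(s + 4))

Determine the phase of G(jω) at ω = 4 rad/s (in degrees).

∠G(j4) ≈ -58.34°

At s = j4: numerator = 100 + j80, denominator = -28 + j228.
∠G = ∠num − ∠den = 38.660° − (97.001°) = -58.34°.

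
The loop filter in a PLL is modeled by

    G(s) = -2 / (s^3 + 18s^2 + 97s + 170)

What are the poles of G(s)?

s = -4 ± j, -10

The poles are the roots of the denominator s^3 + 18s^2 + 97s + 170 = 0.
Trying s = -10: the polynomial evaluates to 0, so (s + 10) is a factor.
Dividing out leaves s^2 + 8s + 17 = 0.
The quadratic formula then gives s = -4 ± 1j.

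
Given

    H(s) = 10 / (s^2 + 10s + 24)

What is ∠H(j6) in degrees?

∠H(j6) ≈ -101.3°

At s = j6: numerator = 10, denominator = -12 + j60.
∠H = ∠num − ∠den = 0° − (101.31°) = -101.3°.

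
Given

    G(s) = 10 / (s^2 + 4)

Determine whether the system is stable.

The poles can be read from the denominator factors: s = ±2j.
Since the simple pole(s) at s = ±2j lie on the jω-axis with none in the right half-plane, the system is marginally stable.

marginally stable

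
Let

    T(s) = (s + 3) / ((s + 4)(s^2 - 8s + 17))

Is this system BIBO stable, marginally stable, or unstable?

unstable

The poles can be read from the denominator factors: s = -4, 4 + j, 4 - j.
Since the pole(s) at s = 4 ± j lie in the right half-plane, the system is unstable.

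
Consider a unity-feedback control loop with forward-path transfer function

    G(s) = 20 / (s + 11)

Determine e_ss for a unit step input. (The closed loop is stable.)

G(s) has no poles at the origin.
This is a Type 0 system. Kp = lim_{s→0} G(s) = 20/11.
e_ss = 1/(1 + Kp) = 1/(1 + 20/11) = 11/31 ≈ 0.3548.

e_ss = 0.3548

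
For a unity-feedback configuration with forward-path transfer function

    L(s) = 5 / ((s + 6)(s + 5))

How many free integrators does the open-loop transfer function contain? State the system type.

The denominator has no factor of s at the origin — no free integrator — so this is a Type 0 system.

Type 0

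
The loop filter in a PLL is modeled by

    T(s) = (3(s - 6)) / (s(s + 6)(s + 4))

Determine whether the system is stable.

marginally stable

The poles can be read from the denominator factors: s = 0, -6, -4.
Since the simple pole(s) at s = 0 lie on the jω-axis with none in the right half-plane, the system is marginally stable.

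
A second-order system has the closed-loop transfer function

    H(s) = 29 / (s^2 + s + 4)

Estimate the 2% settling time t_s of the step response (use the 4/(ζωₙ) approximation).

t_s ≈ 8 s

Comparing s^2 + s + 4 to s^2 + 2ζωₙs + ωₙ²: ωₙ = 2 rad/s and ζ = 1/(2·2) = 0.25.
ζωₙ = 1/2 = 0.5, so t_s ≈ 4/(ζωₙ) = 4/0.5 = 8 s.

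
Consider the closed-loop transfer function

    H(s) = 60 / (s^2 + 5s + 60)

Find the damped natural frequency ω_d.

Comparing s^2 + 5s + 60 to s^2 + 2ζωₙs + ωₙ²: ωₙ = √60 ≈ 7.746 rad/s and ζ = 5/(2·√60) ≈ 0.3227.
ζωₙ = 5/2 = 2.5, so ω_d = ωₙ√(1−ζ²) = √(ωₙ² − (ζωₙ)²) = √(60 − 2.5²) = √53.75 ≈ 7.331 rad/s.

ω_d ≈ 7.331 rad/s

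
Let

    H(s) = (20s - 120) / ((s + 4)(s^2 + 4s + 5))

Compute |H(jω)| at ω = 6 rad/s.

|H(j6)| ≈ 0.6003

Substitute s = j6: numerator = -120 + j120, denominator = -268 - j90.
|H(j6)| = |-120 + j120| / |-268 - j90| = 169.71 / 282.71 ≈ 0.6003.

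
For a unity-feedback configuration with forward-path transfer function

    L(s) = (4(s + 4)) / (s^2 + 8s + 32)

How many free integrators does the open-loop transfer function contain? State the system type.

The denominator has no factor of s at the origin — no free integrator — so this is a Type 0 system.

Type 0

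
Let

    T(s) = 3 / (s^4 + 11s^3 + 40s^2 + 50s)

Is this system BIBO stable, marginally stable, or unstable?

The denominator s^4 + 11s^3 + 40s^2 + 50s factors as s(s + 5)(s^2 + 6s + 10), giving poles at s = 0, -5, -3 ± j.
Since the simple pole(s) at s = 0 lie on the jω-axis with none in the right half-plane, the system is marginally stable.

marginally stable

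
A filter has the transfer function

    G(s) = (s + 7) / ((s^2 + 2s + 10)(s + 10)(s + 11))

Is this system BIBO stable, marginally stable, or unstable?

stable

The poles can be read from the denominator factors: s = -1 + 3j, -1 - 3j, -10, -11.
Since all poles lie strictly in the left half-plane, the system is stable.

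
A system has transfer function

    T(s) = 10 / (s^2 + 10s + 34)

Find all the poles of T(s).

s = -5 ± 3j

The poles are the roots of the denominator s^2 + 10s + 34 = 0.
Using the quadratic formula: s = (-10 ± √(-36))/2 = -5 ± 3j.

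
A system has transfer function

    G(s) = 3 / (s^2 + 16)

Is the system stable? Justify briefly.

marginally stable

The denominator s^2 + 16 factors as (s^2 + 16), giving poles at s = 4j, -4j.
Since the simple pole(s) at s = ±4j lie on the jω-axis with none in the right half-plane, the system is marginally stable.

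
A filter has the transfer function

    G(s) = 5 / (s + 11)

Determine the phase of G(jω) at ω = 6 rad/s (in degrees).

At s = j6: numerator = 5, denominator = 11 + j6.
∠G = ∠num − ∠den = 0° − (28.610°) = -28.61°.

∠G(j6) ≈ -28.61°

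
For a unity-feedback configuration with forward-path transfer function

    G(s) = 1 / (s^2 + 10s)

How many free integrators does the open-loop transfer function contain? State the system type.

The denominator has 1 factor of s at the origin (free integrator), so this is a Type 1 system.

Type 1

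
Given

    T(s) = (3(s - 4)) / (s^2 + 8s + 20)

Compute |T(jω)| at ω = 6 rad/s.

Substitute s = j6: numerator = -12 + j18, denominator = -16 + j48.
|T(j6)| = |-12 + j18| / |-16 + j48| = 21.633 / 50.596 ≈ 0.4276.

|T(j6)| ≈ 0.4276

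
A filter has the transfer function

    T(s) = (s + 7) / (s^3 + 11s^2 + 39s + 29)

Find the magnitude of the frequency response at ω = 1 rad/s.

|T(j1)| ≈ 0.1682

Substitute s = j1: numerator = 7 + j1, denominator = 18 + j38.
|T(j1)| = |7 + j1| / |18 + j38| = 7.0711 / 42.048 ≈ 0.1682.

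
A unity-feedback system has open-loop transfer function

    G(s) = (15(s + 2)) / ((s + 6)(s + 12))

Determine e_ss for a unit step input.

e_ss = 0.7059

G(s) has no poles at the origin.
This is a Type 0 system. Kp = lim_{s→0} G(s) = 30/72 = 5/12.
e_ss = 1/(1 + Kp) = 1/(1 + 5/12) = 12/17 ≈ 0.7059.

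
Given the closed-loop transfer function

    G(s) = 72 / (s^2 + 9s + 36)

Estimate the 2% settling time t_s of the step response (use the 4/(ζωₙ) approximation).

Comparing s^2 + 9s + 36 to s^2 + 2ζωₙs + ωₙ²: ωₙ = 6 rad/s and ζ = 9/(2·6) = 0.75.
ζωₙ = 9/2 = 4.5, so t_s ≈ 4/(ζωₙ) = 4/4.5 ≈ 0.8889 s.

t_s ≈ 0.8889 s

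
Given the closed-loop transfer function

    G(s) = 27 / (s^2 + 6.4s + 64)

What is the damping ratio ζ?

Compare the denominator to the standard form s^2 + 2ζωₙs + ωₙ².
ωₙ² = 64, so ωₙ = 8 rad/s.
2ζωₙ = 6.4, so ζ = 6.4/(2·8) = 0.4.
With ζ = 0.4 the response is underdamped.

ζ = 0.4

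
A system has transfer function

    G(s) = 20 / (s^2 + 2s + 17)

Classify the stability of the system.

The denominator s^2 + 2s + 17 factors as (s^2 + 2s + 17), giving poles at s = -1 + 4j, -1 - 4j.
Since all poles lie strictly in the left half-plane, the system is stable.

stable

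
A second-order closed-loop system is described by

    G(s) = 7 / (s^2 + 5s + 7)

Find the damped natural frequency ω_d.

Comparing s^2 + 5s + 7 to s^2 + 2ζωₙs + ωₙ²: ωₙ = √7 ≈ 2.646 rad/s and ζ = 5/(2·√7) ≈ 0.9449.
ζωₙ = 5/2 = 2.5, so ω_d = ωₙ√(1−ζ²) = √(ωₙ² − (ζωₙ)²) = √(7 − 2.5²) = √0.75 ≈ 0.8660 rad/s.

ω_d ≈ 0.8660 rad/s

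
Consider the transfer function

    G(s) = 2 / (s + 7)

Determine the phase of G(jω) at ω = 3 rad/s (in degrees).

∠G(j3) ≈ -23.20°

At s = j3: numerator = 2, denominator = 7 + j3.
∠G = ∠num − ∠den = 0° − (23.199°) = -23.20°.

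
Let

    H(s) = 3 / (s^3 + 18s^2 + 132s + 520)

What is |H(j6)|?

|H(j6)| ≈ 0.005084

Substitute s = j6: numerator = 3, denominator = -128 + j576.
|H(j6)| = |3| / |-128 + j576| = 3 / 590.05 ≈ 0.005084.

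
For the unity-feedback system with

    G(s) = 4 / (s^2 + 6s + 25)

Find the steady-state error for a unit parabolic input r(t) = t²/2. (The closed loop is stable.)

G(s) has no poles at the origin.
This is a Type 0 system; Ka = lim_{s→0} s^2·G(s) = 0, so the steady-state error for a parabola input is infinite.

e_ss = ∞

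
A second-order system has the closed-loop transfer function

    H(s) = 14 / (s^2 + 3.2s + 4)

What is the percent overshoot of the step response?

Comparing s^2 + 3.2s + 4 to s^2 + 2ζωₙs + ωₙ²: ωₙ = 2 rad/s and ζ = 3.2/(2·2) = 0.8.
%OS = 100·exp(−πζ/√(1−ζ²)) = 100·exp(−π·0.8/√(1−0.8²)) ≈ 1.52%.

%OS ≈ 1.52%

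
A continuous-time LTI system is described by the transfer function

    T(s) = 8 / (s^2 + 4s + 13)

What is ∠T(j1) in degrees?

At s = j1: numerator = 8, denominator = 12 + j4.
∠T = ∠num − ∠den = 0° − (18.435°) = -18.43°.

∠T(j1) ≈ -18.43°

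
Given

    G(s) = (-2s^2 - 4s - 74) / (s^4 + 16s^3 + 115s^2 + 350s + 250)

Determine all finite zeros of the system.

Set the numerator to zero: -2s^2 - 4s - 74 = 0, i.e. -2·(s^2 + 2s + 37) = 0.
Factoring: (s^2 + 2s + 37) = 0.

s = -1 + 6j, -1 - 6j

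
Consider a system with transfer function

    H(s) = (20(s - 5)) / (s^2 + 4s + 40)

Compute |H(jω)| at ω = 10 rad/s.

Substitute s = j10: numerator = -100 + j200, denominator = -60 + j40.
|H(j10)| = |-100 + j200| / |-60 + j40| = 223.61 / 72.111 ≈ 3.101.

|H(j10)| ≈ 3.101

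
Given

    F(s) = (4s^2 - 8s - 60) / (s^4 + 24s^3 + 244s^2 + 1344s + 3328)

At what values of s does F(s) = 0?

s = 5, -3

Set the numerator to zero: 4s^2 - 8s - 60 = 0, i.e. 4·(s^2 - 2s - 15) = 0.
Factoring: (s - 5)(s + 3) = 0.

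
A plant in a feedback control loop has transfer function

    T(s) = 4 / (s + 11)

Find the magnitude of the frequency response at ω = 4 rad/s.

|T(j4)| ≈ 0.3417

Substitute s = j4: numerator = 4, denominator = 11 + j4.
|T(j4)| = |4| / |11 + j4| = 4 / 11.705 ≈ 0.3417.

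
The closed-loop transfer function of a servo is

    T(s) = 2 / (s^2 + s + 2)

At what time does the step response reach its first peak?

Comparing s^2 + s + 2 to s^2 + 2ζωₙs + ωₙ²: ωₙ = √2 ≈ 1.414 rad/s and ζ = 1/(2·√2) ≈ 0.3536.
ζωₙ = 1/2 = 0.5, so ω_d = ωₙ√(1−ζ²) = √(ωₙ² − (ζωₙ)²) = √(2 − 0.5²) = √1.75 ≈ 1.323 rad/s.
t_p = π/ω_d = π/1.323 ≈ 2.375 s.

t_p ≈ 2.375 s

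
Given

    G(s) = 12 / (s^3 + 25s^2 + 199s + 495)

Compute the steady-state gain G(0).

G(0) = 4/165 ≈ 0.02424

Set s = 0: G(0) = (12) / (495) = 4/165.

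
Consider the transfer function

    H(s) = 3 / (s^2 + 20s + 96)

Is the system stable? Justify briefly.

stable

The denominator s^2 + 20s + 96 factors as (s + 8)(s + 12), giving poles at s = -8, -12.
Since all poles lie strictly in the left half-plane, the system is stable.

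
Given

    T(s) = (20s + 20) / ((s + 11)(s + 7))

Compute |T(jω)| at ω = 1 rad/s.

Substitute s = j1: numerator = 20 + j20, denominator = 76 + j18.
|T(j1)| = |20 + j20| / |76 + j18| = 28.284 / 78.102 ≈ 0.3621.

|T(j1)| ≈ 0.3621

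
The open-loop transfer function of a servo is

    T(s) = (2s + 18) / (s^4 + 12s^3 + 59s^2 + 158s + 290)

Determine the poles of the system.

s = -1 ± 3j, -5 ± 2j

The poles are the roots of the denominator s^4 + 12s^3 + 59s^2 + 158s + 290 = 0.
No real roots exist; factor into two real quadratics: (s^2 + 2s + 10)(s^2 + 10s + 29) = 0.
Each quadratic gives a conjugate pair via the quadratic formula.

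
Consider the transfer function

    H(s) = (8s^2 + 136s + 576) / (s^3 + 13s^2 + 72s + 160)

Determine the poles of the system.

s = -4 ± 4j, -5

The poles are the roots of the denominator s^3 + 13s^2 + 72s + 160 = 0.
Trying s = -5: the polynomial evaluates to 0, so (s + 5) is a factor.
Dividing out leaves s^2 + 8s + 32 = 0.
The quadratic formula then gives s = -4 ± 4j.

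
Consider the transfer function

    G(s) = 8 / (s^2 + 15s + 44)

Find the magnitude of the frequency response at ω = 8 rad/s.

|G(j8)| ≈ 0.06576

Substitute s = j8: numerator = 8, denominator = -20 + j120.
|G(j8)| = |8| / |-20 + j120| = 8 / 121.66 ≈ 0.06576.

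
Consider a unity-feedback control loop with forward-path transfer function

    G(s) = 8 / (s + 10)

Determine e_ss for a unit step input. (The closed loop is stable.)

G(s) has no poles at the origin.
This is a Type 0 system. Kp = lim_{s→0} G(s) = 8/10 = 4/5.
e_ss = 1/(1 + Kp) = 1/(1 + 4/5) = 5/9 ≈ 0.5556.

e_ss = 0.5556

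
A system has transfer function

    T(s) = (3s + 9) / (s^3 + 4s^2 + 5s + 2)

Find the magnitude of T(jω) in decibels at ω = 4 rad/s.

|T(j4)|_dB ≈ -14.1 dB

Substitute s = j4: numerator = 9 + j12, denominator = -62 - j44.
|T(j4)| = |9 + j12| / |-62 - j44| = 15 / 76.026 ≈ 0.1973.
In decibels: 20·log₁₀(0.1973) ≈ -14.1 dB.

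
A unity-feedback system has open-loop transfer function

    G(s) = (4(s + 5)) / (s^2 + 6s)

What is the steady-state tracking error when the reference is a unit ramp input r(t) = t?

G(s) has one pole at the origin.
This is a Type 1 system. Kv = lim_{s→0} s·G(s) = 20/6 = 10/3.
e_ss = 1/Kv = 1/(10/3) = 3/10 ≈ 0.3000.

e_ss = 0.3000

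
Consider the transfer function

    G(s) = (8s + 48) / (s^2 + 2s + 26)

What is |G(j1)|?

Substitute s = j1: numerator = 48 + j8, denominator = 25 + j2.
|G(j1)| = |48 + j8| / |25 + j2| = 48.662 / 25.080 ≈ 1.940.

|G(j1)| ≈ 1.940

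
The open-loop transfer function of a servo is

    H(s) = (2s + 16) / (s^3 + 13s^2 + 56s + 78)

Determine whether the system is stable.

The denominator s^3 + 13s^2 + 56s + 78 factors as (s^2 + 10s + 26)(s + 3), giving poles at s = -5 ± j, -3.
Since all poles lie strictly in the left half-plane, the system is stable.

stable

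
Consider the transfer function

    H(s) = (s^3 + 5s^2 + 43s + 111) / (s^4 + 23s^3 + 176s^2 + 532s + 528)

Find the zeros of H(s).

Set the numerator to zero: s^3 + 5s^2 + 43s + 111 = 0.
Factoring: (s + 3)(s^2 + 2s + 37) = 0.

s = -3, -1 ± 6j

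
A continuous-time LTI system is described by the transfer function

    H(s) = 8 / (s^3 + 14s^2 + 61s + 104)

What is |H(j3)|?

Substitute s = j3: numerator = 8, denominator = -22 + j156.
|H(j3)| = |8| / |-22 + j156| = 8 / 157.54 ≈ 0.05078.

|H(j3)| ≈ 0.05078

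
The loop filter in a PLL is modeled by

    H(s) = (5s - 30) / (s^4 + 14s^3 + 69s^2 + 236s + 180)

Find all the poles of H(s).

s = -2 ± 4j, -9, -1

The poles are the roots of the denominator s^4 + 14s^3 + 69s^2 + 236s + 180 = 0.
Trying s = -9: the polynomial evaluates to 0, so (s + 9) is a factor.
Dividing out leaves s^3 + 5s^2 + 24s + 20 = 0.
This factors further as (s^2 + 4s + 20)(s + 1) = 0.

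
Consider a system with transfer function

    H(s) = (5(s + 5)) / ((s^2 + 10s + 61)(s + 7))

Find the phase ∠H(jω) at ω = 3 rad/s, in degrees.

∠H(j3) ≈ -22.22°

At s = j3: numerator = 25 + j15, denominator = 274 + j366.
∠H = ∠num − ∠den = 30.964° − (53.180°) = -22.22°.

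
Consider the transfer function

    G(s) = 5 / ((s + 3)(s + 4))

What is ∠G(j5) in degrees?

∠G(j5) ≈ -110.4°

At s = j5: numerator = 5, denominator = -13 + j35.
∠G = ∠num − ∠den = 0° − (110.38°) = -110.4°.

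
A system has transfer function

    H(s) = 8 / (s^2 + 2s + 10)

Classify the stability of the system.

stable

The denominator s^2 + 2s + 10 factors as (s^2 + 2s + 10), giving poles at s = -1 + 3j, -1 - 3j.
Since all poles lie strictly in the left half-plane, the system is stable.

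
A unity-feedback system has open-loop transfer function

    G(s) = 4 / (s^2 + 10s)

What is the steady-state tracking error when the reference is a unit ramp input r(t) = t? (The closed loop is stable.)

G(s) has one pole at the origin.
This is a Type 1 system. Kv = lim_{s→0} s·G(s) = 4/10 = 2/5.
e_ss = 1/Kv = 1/(2/5) = 5/2 ≈ 2.500.

e_ss = 2.500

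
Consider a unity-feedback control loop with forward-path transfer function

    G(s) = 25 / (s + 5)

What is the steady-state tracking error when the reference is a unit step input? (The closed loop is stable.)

e_ss = 0.1667

G(s) has no poles at the origin.
This is a Type 0 system. Kp = lim_{s→0} G(s) = 25/5 = 5.
e_ss = 1/(1 + Kp) = 1/(1 + 5) = 1/6 ≈ 0.1667.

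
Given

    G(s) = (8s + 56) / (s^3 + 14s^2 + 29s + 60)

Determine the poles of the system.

s = -1 ± 2j, -12

The poles are the roots of the denominator s^3 + 14s^2 + 29s + 60 = 0.
Trying s = -12: the polynomial evaluates to 0, so (s + 12) is a factor.
Dividing out leaves s^2 + 2s + 5 = 0.
The quadratic formula then gives s = -1 ± 2j.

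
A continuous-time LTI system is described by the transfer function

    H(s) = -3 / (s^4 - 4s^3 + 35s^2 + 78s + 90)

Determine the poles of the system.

The poles are the roots of the denominator s^4 - 4s^3 + 35s^2 + 78s + 90 = 0.
No real roots exist; factor into two real quadratics: (s^2 - 6s + 45)(s^2 + 2s + 2) = 0.
Each quadratic gives a conjugate pair via the quadratic formula.

s = 3 + 6j, 3 - 6j, -1 + j, -1 - j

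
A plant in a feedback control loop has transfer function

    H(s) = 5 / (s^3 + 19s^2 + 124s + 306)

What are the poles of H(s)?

The poles are the roots of the denominator s^3 + 19s^2 + 124s + 306 = 0.
Trying s = -9: the polynomial evaluates to 0, so (s + 9) is a factor.
Dividing out leaves s^2 + 10s + 34 = 0.
The quadratic formula then gives s = -5 ± 3j.

s = -5 + 3j, -5 - 3j, -9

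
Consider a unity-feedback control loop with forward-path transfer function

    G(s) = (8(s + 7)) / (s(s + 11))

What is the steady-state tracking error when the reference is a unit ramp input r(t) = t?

G(s) has one pole at the origin.
This is a Type 1 system. Kv = lim_{s→0} s·G(s) = 56/11.
e_ss = 1/Kv = 1/(56/11) = 11/56 ≈ 0.1964.

e_ss = 0.1964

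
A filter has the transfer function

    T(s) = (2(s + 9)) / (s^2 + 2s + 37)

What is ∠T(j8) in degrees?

∠T(j8) ≈ -107.7°

At s = j8: numerator = 18 + j16, denominator = -27 + j16.
∠T = ∠num − ∠den = 41.634° − (149.35°) = -107.7°.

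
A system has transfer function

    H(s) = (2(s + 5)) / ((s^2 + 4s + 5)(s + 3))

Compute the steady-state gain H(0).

H(0) = 2/3 ≈ 0.6667

At s = 0 each factor (s + a) contributes a and each (s^2 + bs + c) contributes c.
H(0) = 2·(5) / ((5) · (3)) = 10/15 = 2/3.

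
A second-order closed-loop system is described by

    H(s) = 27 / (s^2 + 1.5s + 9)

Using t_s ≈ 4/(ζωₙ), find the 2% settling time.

t_s ≈ 5.333 s

Comparing s^2 + 1.5s + 9 to s^2 + 2ζωₙs + ωₙ²: ωₙ = 3 rad/s and ζ = 1.5/(2·3) = 0.25.
ζωₙ = 1.5/2 = 0.75, so t_s ≈ 4/(ζωₙ) = 4/0.75 ≈ 5.333 s.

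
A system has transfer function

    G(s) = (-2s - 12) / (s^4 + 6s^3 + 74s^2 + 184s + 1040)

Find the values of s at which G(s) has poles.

The poles are the roots of the denominator s^4 + 6s^3 + 74s^2 + 184s + 1040 = 0.
No real roots exist; factor into two real quadratics: (s^2 + 2s + 26)(s^2 + 4s + 40) = 0.
Each quadratic gives a conjugate pair via the quadratic formula.

s = -1 ± 5j, -2 ± 6j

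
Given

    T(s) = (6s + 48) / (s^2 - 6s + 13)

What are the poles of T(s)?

s = 3 + 2j, 3 - 2j

The poles are the roots of the denominator s^2 - 6s + 13 = 0.
Using the quadratic formula: s = (6 ± √(-16))/2 = 3 ± 2j.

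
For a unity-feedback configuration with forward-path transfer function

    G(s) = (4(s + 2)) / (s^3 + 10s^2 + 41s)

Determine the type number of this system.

The denominator has 1 factor of s at the origin (free integrator), so this is a Type 1 system.

Type 1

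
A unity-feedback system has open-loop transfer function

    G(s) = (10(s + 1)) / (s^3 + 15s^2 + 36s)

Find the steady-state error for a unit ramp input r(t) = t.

G(s) has one pole at the origin.
This is a Type 1 system. Kv = lim_{s→0} s·G(s) = 10/36 = 5/18.
e_ss = 1/Kv = 1/(5/18) = 18/5 ≈ 3.600.

e_ss = 3.600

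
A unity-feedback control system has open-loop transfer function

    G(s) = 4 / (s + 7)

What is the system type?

The denominator has no factor of s at the origin — no free integrator — so this is a Type 0 system.

Type 0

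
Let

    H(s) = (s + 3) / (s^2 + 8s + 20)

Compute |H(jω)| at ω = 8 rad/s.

Substitute s = j8: numerator = 3 + j8, denominator = -44 + j64.
|H(j8)| = |3 + j8| / |-44 + j64| = 8.5440 / 77.666 ≈ 0.1100.

|H(j8)| ≈ 0.1100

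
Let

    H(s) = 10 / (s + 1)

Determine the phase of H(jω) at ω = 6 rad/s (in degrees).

∠H(j6) ≈ -80.54°

At s = j6: numerator = 10, denominator = 1 + j6.
∠H = ∠num − ∠den = 0° − (80.538°) = -80.54°.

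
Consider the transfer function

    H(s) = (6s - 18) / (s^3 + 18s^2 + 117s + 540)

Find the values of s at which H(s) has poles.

s = -3 + 6j, -3 - 6j, -12

The poles are the roots of the denominator s^3 + 18s^2 + 117s + 540 = 0.
Trying s = -12: the polynomial evaluates to 0, so (s + 12) is a factor.
Dividing out leaves s^2 + 6s + 45 = 0.
The quadratic formula then gives s = -3 ± 6j.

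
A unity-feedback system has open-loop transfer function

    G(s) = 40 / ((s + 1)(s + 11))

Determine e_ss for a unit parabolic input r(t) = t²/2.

G(s) has no poles at the origin.
This is a Type 0 system; Ka = lim_{s→0} s^2·G(s) = 0, so the steady-state error for a parabola input is infinite.

e_ss = ∞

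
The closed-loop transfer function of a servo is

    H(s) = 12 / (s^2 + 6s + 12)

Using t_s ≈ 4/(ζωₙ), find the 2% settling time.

Comparing s^2 + 6s + 12 to s^2 + 2ζωₙs + ωₙ²: ωₙ = √12 ≈ 3.464 rad/s and ζ = 6/(2·√12) ≈ 0.8660.
ζωₙ = 6/2 = 3, so t_s ≈ 4/(ζωₙ) = 4/3 ≈ 1.333 s.

t_s ≈ 1.333 s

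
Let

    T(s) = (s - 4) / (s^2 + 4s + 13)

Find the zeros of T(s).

s = 4

Set the numerator to zero: s - 4 = 0.
So s = 4.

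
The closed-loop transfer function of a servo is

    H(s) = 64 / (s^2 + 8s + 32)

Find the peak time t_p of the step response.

t_p ≈ 0.7854 s

Comparing s^2 + 8s + 32 to s^2 + 2ζωₙs + ωₙ²: ωₙ = √32 ≈ 5.657 rad/s and ζ = 8/(2·√32) ≈ 0.7071.
ζωₙ = 8/2 = 4, so ω_d = ωₙ√(1−ζ²) = √(ωₙ² − (ζωₙ)²) = √(32 − 4²) = √16 = 4 rad/s.
t_p = π/ω_d = π/4 ≈ 0.7854 s.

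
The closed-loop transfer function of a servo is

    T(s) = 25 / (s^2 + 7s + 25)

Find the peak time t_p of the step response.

t_p ≈ 0.8798 s

Comparing s^2 + 7s + 25 to s^2 + 2ζωₙs + ωₙ²: ωₙ = 5 rad/s and ζ = 7/(2·5) = 0.7.
ζωₙ = 7/2 = 3.5, so ω_d = ωₙ√(1−ζ²) = √(ωₙ² − (ζωₙ)²) = √(25 − 3.5²) = √12.75 ≈ 3.571 rad/s.
t_p = π/ω_d = π/3.571 ≈ 0.8798 s.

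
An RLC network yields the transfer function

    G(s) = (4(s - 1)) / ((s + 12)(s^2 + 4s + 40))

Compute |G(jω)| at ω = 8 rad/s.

Substitute s = j8: numerator = -4 + j32, denominator = -544 + j192.
|G(j8)| = |-4 + j32| / |-544 + j192| = 32.249 / 576.89 ≈ 0.05590.

|G(j8)| ≈ 0.05590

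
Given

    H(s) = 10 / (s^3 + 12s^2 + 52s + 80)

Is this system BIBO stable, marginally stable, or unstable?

stable

The denominator s^3 + 12s^2 + 52s + 80 factors as (s + 4)(s^2 + 8s + 20), giving poles at s = -4, -4 + 2j, -4 - 2j.
Since all poles lie strictly in the left half-plane, the system is stable.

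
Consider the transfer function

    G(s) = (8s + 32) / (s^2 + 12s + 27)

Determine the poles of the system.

The poles are the roots of the denominator s^2 + 12s + 27 = 0.
Factoring: (s + 3)(s + 9) = 0, so s = -3 and s = -9.

s = -3, -9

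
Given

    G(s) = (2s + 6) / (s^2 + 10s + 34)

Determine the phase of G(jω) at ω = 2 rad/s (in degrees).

∠G(j2) ≈ 0°

At s = j2: numerator = 6 + j4, denominator = 30 + j20.
∠G = ∠num − ∠den = 33.690° − (33.690°) = 0°.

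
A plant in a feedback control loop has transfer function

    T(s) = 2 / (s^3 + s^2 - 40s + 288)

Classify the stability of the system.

The denominator s^3 + s^2 - 40s + 288 factors as (s + 9)(s^2 - 8s + 32), giving poles at s = -9, 4 ± 4j.
Since the pole(s) at s = 4 ± 4j lie in the right half-plane, the system is unstable.

unstable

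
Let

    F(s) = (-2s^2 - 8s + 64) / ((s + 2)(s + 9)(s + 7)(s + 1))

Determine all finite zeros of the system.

Set the numerator to zero: -2s^2 - 8s + 64 = 0, i.e. -2·(s^2 + 4s - 32) = 0.
Factoring: (s - 4)(s + 8) = 0.

s = 4, -8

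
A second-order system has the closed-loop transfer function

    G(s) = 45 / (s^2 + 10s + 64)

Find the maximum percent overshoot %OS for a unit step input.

Comparing s^2 + 10s + 64 to s^2 + 2ζωₙs + ωₙ²: ωₙ = 8 rad/s and ζ = 10/(2·8) = 0.625.
%OS = 100·exp(−πζ/√(1−ζ²)) = 100·exp(−π·0.625/√(1−0.625²)) ≈ 8.08%.

%OS ≈ 8.08%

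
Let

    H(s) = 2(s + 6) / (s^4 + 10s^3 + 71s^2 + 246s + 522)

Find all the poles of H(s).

s = -3 + 3j, -3 - 3j, -2 + 5j, -2 - 5j

The poles are the roots of the denominator s^4 + 10s^3 + 71s^2 + 246s + 522 = 0.
No real roots exist; factor into two real quadratics: (s^2 + 6s + 18)(s^2 + 4s + 29) = 0.
Each quadratic gives a conjugate pair via the quadratic formula.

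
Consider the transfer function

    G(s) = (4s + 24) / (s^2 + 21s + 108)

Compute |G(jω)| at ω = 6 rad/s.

Substitute s = j6: numerator = 24 + j24, denominator = 72 + j126.
|G(j6)| = |24 + j24| / |72 + j126| = 33.941 / 145.12 ≈ 0.2339.

|G(j6)| ≈ 0.2339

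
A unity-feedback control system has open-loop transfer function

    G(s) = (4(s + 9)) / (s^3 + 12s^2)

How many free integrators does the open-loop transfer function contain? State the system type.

The denominator has 2 factors of s at the origin (free integrators), so this is a Type 2 system.

Type 2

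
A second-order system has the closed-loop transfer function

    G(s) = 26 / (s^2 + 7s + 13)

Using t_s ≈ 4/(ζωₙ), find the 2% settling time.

t_s ≈ 1.143 s

Comparing s^2 + 7s + 13 to s^2 + 2ζωₙs + ωₙ²: ωₙ = √13 ≈ 3.606 rad/s and ζ = 7/(2·√13) ≈ 0.9707.
ζωₙ = 7/2 = 3.5, so t_s ≈ 4/(ζωₙ) = 4/3.5 ≈ 1.143 s.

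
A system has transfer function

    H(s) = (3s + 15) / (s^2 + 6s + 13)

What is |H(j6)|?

|H(j6)| ≈ 0.5485

Substitute s = j6: numerator = 15 + j18, denominator = -23 + j36.
|H(j6)| = |15 + j18| / |-23 + j36| = 23.431 / 42.720 ≈ 0.5485.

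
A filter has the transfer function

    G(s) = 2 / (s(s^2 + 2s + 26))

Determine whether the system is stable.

The poles can be read from the denominator factors: s = 0, -1 + 5j, -1 - 5j.
Since the simple pole(s) at s = 0 lie on the jω-axis with none in the right half-plane, the system is marginally stable.

marginally stable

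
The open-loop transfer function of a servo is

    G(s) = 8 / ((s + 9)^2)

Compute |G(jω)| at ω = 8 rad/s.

|G(j8)| ≈ 0.05517

Substitute s = j8: numerator = 8, denominator = 17 + j144.
|G(j8)| = |8| / |17 + j144| = 8 / 145 ≈ 0.05517.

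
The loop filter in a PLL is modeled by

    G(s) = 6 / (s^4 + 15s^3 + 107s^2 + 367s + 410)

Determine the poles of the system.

The poles are the roots of the denominator s^4 + 15s^3 + 107s^2 + 367s + 410 = 0.
Trying s = -5: the polynomial evaluates to 0, so (s + 5) is a factor.
Dividing out leaves s^3 + 10s^2 + 57s + 82 = 0.
This factors further as (s^2 + 8s + 41)(s + 2) = 0.

s = -4 + 5j, -4 - 5j, -5, -2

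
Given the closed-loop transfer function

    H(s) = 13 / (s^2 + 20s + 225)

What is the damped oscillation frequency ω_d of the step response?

ω_d ≈ 11.18 rad/s

Comparing s^2 + 20s + 225 to s^2 + 2ζωₙs + ωₙ²: ωₙ = 15 rad/s and ζ = 20/(2·15) ≈ 0.6667.
ζωₙ = 20/2 = 10, so ω_d = ωₙ√(1−ζ²) = √(ωₙ² − (ζωₙ)²) = √(225 − 10²) = √125 ≈ 11.18 rad/s.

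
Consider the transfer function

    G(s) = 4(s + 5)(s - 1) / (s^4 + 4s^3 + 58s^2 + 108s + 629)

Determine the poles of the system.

The poles are the roots of the denominator s^4 + 4s^3 + 58s^2 + 108s + 629 = 0.
No real roots exist; factor into two real quadratics: (s^2 + 2s + 17)(s^2 + 2s + 37) = 0.
Each quadratic gives a conjugate pair via the quadratic formula.

s = -1 ± 4j, -1 ± 6j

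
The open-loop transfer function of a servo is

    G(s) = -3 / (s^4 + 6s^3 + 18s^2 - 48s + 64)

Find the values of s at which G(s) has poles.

s = 1 + j, 1 - j, -4 + 4j, -4 - 4j

The poles are the roots of the denominator s^4 + 6s^3 + 18s^2 - 48s + 64 = 0.
No real roots exist; factor into two real quadratics: (s^2 - 2s + 2)(s^2 + 8s + 32) = 0.
Each quadratic gives a conjugate pair via the quadratic formula.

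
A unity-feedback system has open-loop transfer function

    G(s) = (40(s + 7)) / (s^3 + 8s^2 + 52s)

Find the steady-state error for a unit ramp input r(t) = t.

e_ss = 0.1857

G(s) has one pole at the origin.
This is a Type 1 system. Kv = lim_{s→0} s·G(s) = 280/52 = 70/13.
e_ss = 1/Kv = 1/(70/13) = 13/70 ≈ 0.1857.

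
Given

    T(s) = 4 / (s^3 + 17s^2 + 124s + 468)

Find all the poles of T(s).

s = -4 + 6j, -4 - 6j, -9

The poles are the roots of the denominator s^3 + 17s^2 + 124s + 468 = 0.
Trying s = -9: the polynomial evaluates to 0, so (s + 9) is a factor.
Dividing out leaves s^2 + 8s + 52 = 0.
The quadratic formula then gives s = -4 ± 6j.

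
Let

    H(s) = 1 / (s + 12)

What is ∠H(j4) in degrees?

∠H(j4) ≈ -18.43°

At s = j4: numerator = 1, denominator = 12 + j4.
∠H = ∠num − ∠den = 0° − (18.435°) = -18.43°.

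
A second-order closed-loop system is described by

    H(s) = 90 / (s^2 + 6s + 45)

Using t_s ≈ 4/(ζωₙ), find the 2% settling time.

Comparing s^2 + 6s + 45 to s^2 + 2ζωₙs + ωₙ²: ωₙ = √45 ≈ 6.708 rad/s and ζ = 6/(2·√45) ≈ 0.4472.
ζωₙ = 6/2 = 3, so t_s ≈ 4/(ζωₙ) = 4/3 ≈ 1.333 s.

t_s ≈ 1.333 s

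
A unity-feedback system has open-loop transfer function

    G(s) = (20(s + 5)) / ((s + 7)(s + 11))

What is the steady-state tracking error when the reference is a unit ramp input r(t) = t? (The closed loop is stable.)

G(s) has no poles at the origin.
This is a Type 0 system; Kv = lim_{s→0} s·G(s) = 0, so the steady-state error for a ramp input is infinite.

e_ss = ∞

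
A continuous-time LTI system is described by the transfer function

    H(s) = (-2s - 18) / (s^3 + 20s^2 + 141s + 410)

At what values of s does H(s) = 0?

s = -9

Set the numerator to zero: -2s - 18 = 0, i.e. -2·(s + 9) = 0.
So s = -9.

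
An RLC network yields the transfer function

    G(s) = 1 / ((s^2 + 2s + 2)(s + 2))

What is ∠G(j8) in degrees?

At s = j8: numerator = 1, denominator = -252 - j464.
∠G = ∠num − ∠den = 0° − (-118.51°) = 118.5°.

∠G(j8) ≈ 118.5°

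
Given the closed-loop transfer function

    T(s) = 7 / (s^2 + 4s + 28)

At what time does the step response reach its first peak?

Comparing s^2 + 4s + 28 to s^2 + 2ζωₙs + ωₙ²: ωₙ = √28 ≈ 5.292 rad/s and ζ = 4/(2·√28) ≈ 0.3780.
ζωₙ = 4/2 = 2, so ω_d = ωₙ√(1−ζ²) = √(ωₙ² − (ζωₙ)²) = √(28 − 2²) = √24 ≈ 4.899 rad/s.
t_p = π/ω_d = π/4.899 ≈ 0.6413 s.

t_p ≈ 0.6413 s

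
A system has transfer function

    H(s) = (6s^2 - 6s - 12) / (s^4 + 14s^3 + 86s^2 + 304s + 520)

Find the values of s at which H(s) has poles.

s = -5 ± j, -2 ± 4j

The poles are the roots of the denominator s^4 + 14s^3 + 86s^2 + 304s + 520 = 0.
No real roots exist; factor into two real quadratics: (s^2 + 10s + 26)(s^2 + 4s + 20) = 0.
Each quadratic gives a conjugate pair via the quadratic formula.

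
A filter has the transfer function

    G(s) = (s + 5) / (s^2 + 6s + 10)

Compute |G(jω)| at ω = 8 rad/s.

Substitute s = j8: numerator = 5 + j8, denominator = -54 + j48.
|G(j8)| = |5 + j8| / |-54 + j48| = 9.4340 / 72.250 ≈ 0.1306.

|G(j8)| ≈ 0.1306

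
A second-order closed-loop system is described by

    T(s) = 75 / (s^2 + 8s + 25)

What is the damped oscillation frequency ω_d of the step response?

Comparing s^2 + 8s + 25 to s^2 + 2ζωₙs + ωₙ²: ωₙ = 5 rad/s and ζ = 8/(2·5) = 0.8.
ζωₙ = 8/2 = 4, so ω_d = ωₙ√(1−ζ²) = √(ωₙ² − (ζωₙ)²) = √(25 − 4²) = √9 = 3 rad/s.

ω_d = 3 rad/s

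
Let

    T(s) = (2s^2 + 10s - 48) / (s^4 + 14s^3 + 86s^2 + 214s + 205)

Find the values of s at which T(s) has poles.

The poles are the roots of the denominator s^4 + 14s^3 + 86s^2 + 214s + 205 = 0.
No real roots exist; factor into two real quadratics: (s^2 + 4s + 5)(s^2 + 10s + 41) = 0.
Each quadratic gives a conjugate pair via the quadratic formula.

s = -2 + j, -2 - j, -5 + 4j, -5 - 4j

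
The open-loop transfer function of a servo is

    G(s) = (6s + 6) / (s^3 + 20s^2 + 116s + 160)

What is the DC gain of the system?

G(0) = 3/80 ≈ 0.03750

Set s = 0: G(0) = (6) / (160) = 3/80.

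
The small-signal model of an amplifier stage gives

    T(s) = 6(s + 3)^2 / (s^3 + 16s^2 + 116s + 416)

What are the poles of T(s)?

s = -4 + 6j, -4 - 6j, -8

The poles are the roots of the denominator s^3 + 16s^2 + 116s + 416 = 0.
Trying s = -8: the polynomial evaluates to 0, so (s + 8) is a factor.
Dividing out leaves s^2 + 8s + 52 = 0.
The quadratic formula then gives s = -4 ± 6j.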